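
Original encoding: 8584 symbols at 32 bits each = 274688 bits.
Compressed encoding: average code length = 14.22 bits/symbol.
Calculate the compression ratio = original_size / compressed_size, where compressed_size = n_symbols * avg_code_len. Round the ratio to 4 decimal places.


original_size = n_symbols * orig_bits = 8584 * 32 = 274688 bits
compressed_size = n_symbols * avg_code_len = 8584 * 14.22 = 122064.48 bits
ratio = original_size / compressed_size = 274688 / 122064.48 = 2.2504

Compression ratio = 2.2504


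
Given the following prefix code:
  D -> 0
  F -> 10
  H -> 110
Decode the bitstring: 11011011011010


Decoding step by step:
Bits 110 -> H
Bits 110 -> H
Bits 110 -> H
Bits 110 -> H
Bits 10 -> F


Decoded message: HHHHF


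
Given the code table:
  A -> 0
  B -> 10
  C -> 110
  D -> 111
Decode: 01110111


Decoding:
0 -> A
111 -> D
0 -> A
111 -> D


Result: ADAD


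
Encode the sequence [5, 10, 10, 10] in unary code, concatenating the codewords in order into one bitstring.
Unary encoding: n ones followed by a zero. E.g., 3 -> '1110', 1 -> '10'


Encode each number as n ones followed by a terminating 0:
  5 -> 111110 (6 bits)
  10 -> 11111111110 (11 bits)
  10 -> 11111111110 (11 bits)
  10 -> 11111111110 (11 bits)
Total length = 6 + 11 + 11 + 11 = 39 bits.

Unary([5, 10, 10, 10]) = 111110111111111101111111111011111111110 (39 bits)


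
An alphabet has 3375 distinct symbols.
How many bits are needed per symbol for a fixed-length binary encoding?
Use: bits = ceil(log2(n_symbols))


log2(3375) = 11.7207
Bracket: 2^11 = 2048 < 3375 <= 2^12 = 4096
So ceil(log2(3375)) = 12

bits = ceil(log2(3375)) = ceil(11.7207) = 12 bits


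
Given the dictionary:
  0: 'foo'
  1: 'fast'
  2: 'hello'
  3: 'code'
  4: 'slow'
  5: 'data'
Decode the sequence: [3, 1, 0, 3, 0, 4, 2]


Look up each index in the dictionary:
  3 -> 'code'
  1 -> 'fast'
  0 -> 'foo'
  3 -> 'code'
  0 -> 'foo'
  4 -> 'slow'
  2 -> 'hello'

Decoded: "code fast foo code foo slow hello"


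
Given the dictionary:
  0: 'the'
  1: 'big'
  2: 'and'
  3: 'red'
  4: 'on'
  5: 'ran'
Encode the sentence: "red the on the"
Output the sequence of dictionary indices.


Look up each word in the dictionary:
  'red' -> 3
  'the' -> 0
  'on' -> 4
  'the' -> 0

Encoded: [3, 0, 4, 0]


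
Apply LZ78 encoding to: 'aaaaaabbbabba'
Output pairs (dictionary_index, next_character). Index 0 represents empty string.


LZ78 encoding steps:
Dictionary: {0: ''}
Step 1: w='' (idx 0), next='a' -> output (0, 'a'), add 'a' as idx 1
Step 2: w='a' (idx 1), next='a' -> output (1, 'a'), add 'aa' as idx 2
Step 3: w='aa' (idx 2), next='a' -> output (2, 'a'), add 'aaa' as idx 3
Step 4: w='' (idx 0), next='b' -> output (0, 'b'), add 'b' as idx 4
Step 5: w='b' (idx 4), next='b' -> output (4, 'b'), add 'bb' as idx 5
Step 6: w='a' (idx 1), next='b' -> output (1, 'b'), add 'ab' as idx 6
Step 7: w='b' (idx 4), next='a' -> output (4, 'a'), add 'ba' as idx 7


Encoded: [(0, 'a'), (1, 'a'), (2, 'a'), (0, 'b'), (4, 'b'), (1, 'b'), (4, 'a')]


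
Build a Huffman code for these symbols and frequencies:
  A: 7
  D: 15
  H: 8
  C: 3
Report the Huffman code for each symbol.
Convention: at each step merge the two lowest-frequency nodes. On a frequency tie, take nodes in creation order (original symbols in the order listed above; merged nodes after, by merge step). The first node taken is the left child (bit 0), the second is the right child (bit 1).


Huffman tree construction:
Step 1: Merge C(3) + A(7) = 10
Step 2: Merge H(8) + (C+A)(10) = 18
Step 3: Merge D(15) + (H+(C+A))(18) = 33
Read each symbol's code off the tree from the root (left child = 0, right child = 1).

Codes:
  A: 111 (length 3)
  D: 0 (length 1)
  H: 10 (length 2)
  C: 110 (length 3)
Average code length: 61/33 = 1.8485 bits/symbol


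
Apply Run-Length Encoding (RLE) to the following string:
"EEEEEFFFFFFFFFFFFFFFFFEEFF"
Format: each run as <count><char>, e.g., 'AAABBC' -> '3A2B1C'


Scanning runs left to right:
  i=0: run of 'E' x 5 -> '5E'
  i=5: run of 'F' x 17 -> '17F'
  i=22: run of 'E' x 2 -> '2E'
  i=24: run of 'F' x 2 -> '2F'

RLE = 5E17F2E2F


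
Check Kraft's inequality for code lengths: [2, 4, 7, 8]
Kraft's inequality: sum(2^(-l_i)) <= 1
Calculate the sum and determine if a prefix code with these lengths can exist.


Sum = 2^(-2) + 2^(-4) + 2^(-7) + 2^(-8)
    = 0.25 + 0.0625 + 0.0078125 + 0.00390625
    = 83/256 = 0.32421875
Since 0.32421875 <= 1, Kraft's inequality IS satisfied.
A prefix code with these lengths CAN exist.

Kraft sum = 0.32421875. Satisfied.


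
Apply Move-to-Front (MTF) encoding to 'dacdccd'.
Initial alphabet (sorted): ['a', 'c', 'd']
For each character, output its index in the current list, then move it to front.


MTF encoding:
'd': index 2 in ['a', 'c', 'd'] -> ['d', 'a', 'c']
'a': index 1 in ['d', 'a', 'c'] -> ['a', 'd', 'c']
'c': index 2 in ['a', 'd', 'c'] -> ['c', 'a', 'd']
'd': index 2 in ['c', 'a', 'd'] -> ['d', 'c', 'a']
'c': index 1 in ['d', 'c', 'a'] -> ['c', 'd', 'a']
'c': index 0 in ['c', 'd', 'a'] -> ['c', 'd', 'a']
'd': index 1 in ['c', 'd', 'a'] -> ['d', 'c', 'a']


Output: [2, 1, 2, 2, 1, 0, 1]


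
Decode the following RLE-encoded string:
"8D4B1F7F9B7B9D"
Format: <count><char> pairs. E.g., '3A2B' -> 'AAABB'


Expanding each <count><char> pair:
  8D -> 'DDDDDDDD'
  4B -> 'BBBB'
  1F -> 'F'
  7F -> 'FFFFFFF'
  9B -> 'BBBBBBBBB'
  7B -> 'BBBBBBB'
  9D -> 'DDDDDDDDD'

Decoded = DDDDDDDDBBBBFFFFFFFFBBBBBBBBBBBBBBBBDDDDDDDDD


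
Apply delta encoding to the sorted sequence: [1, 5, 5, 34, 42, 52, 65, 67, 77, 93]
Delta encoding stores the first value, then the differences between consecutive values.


First value: 1
Deltas:
  5 - 1 = 4
  5 - 5 = 0
  34 - 5 = 29
  42 - 34 = 8
  52 - 42 = 10
  65 - 52 = 13
  67 - 65 = 2
  77 - 67 = 10
  93 - 77 = 16


Delta encoded: [1, 4, 0, 29, 8, 10, 13, 2, 10, 16]


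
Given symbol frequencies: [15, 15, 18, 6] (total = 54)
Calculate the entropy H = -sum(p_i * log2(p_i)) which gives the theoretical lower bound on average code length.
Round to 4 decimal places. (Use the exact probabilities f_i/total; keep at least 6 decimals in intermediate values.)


Per-symbol terms -p_i * log2(p_i) with p_i = f_i/54:
  p = 15/54 = 0.277778: log2(p) = -1.847997, -p*log2(p) = 0.513332
  p = 15/54 = 0.277778: log2(p) = -1.847997, -p*log2(p) = 0.513332
  p = 18/54 = 0.333333: log2(p) = -1.584963, -p*log2(p) = 0.528321
  p = 6/54 = 0.111111: log2(p) = -3.169925, -p*log2(p) = 0.352214
H = 0.513332 + 0.513332 + 0.528321 + 0.352214 = 1.907199

H = 1.9072 bits/symbol


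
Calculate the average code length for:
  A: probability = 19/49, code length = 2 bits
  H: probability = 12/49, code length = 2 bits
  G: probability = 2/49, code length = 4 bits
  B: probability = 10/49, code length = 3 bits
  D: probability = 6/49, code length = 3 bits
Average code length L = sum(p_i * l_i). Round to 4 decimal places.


Weighted contributions p_i * l_i:
  A: (19/49) * 2 = 38/49
  H: (12/49) * 2 = 24/49
  G: (2/49) * 4 = 8/49
  B: (10/49) * 3 = 30/49
  D: (6/49) * 3 = 18/49
Sum = (38 + 24 + 8 + 30 + 18)/49 = 118/49

L = 118/49 = 2.4082 bits/symbol


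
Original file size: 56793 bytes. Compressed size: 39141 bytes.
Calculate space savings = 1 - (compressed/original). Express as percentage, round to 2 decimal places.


ratio = compressed/original = 39141/56793 = 0.689187
savings = 1 - ratio = 1 - 0.689187 = 0.310813
as a percentage: 0.310813 * 100 = 31.08%

Space savings = 1 - 39141/56793 = 31.08%


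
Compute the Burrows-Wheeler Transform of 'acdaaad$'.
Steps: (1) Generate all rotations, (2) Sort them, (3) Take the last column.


Rotations (sorted):
  0: $acdaaad -> last char: d
  1: aaad$acd -> last char: d
  2: aad$acda -> last char: a
  3: acdaaad$ -> last char: $
  4: ad$acdaa -> last char: a
  5: cdaaad$a -> last char: a
  6: d$acdaaa -> last char: a
  7: daaad$ac -> last char: c


BWT = dda$aaac


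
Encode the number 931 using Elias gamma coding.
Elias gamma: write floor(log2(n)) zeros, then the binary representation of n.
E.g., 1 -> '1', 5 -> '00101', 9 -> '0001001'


num_bits = floor(log2(931)) + 1 = 10
leading_zeros = num_bits - 1 = 9
binary(931) = 1110100011

Elias gamma(931) = '000000000' + '1110100011' = 0000000001110100011 (19 bits)


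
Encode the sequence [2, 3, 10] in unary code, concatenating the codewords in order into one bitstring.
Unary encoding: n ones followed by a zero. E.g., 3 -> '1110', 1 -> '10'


Encode each number as n ones followed by a terminating 0:
  2 -> 110 (3 bits)
  3 -> 1110 (4 bits)
  10 -> 11111111110 (11 bits)
Total length = 3 + 4 + 11 = 18 bits.

Unary([2, 3, 10]) = 110111011111111110 (18 bits)


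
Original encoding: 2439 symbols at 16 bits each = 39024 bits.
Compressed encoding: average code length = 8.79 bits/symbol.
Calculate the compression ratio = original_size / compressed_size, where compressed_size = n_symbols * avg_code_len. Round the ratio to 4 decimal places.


original_size = n_symbols * orig_bits = 2439 * 16 = 39024 bits
compressed_size = n_symbols * avg_code_len = 2439 * 8.79 = 21438.81 bits
ratio = original_size / compressed_size = 39024 / 21438.81 = 1.8203

Compression ratio = 1.8203


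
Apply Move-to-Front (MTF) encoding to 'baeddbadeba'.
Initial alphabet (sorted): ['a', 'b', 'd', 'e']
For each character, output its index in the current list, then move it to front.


MTF encoding:
'b': index 1 in ['a', 'b', 'd', 'e'] -> ['b', 'a', 'd', 'e']
'a': index 1 in ['b', 'a', 'd', 'e'] -> ['a', 'b', 'd', 'e']
'e': index 3 in ['a', 'b', 'd', 'e'] -> ['e', 'a', 'b', 'd']
'd': index 3 in ['e', 'a', 'b', 'd'] -> ['d', 'e', 'a', 'b']
'd': index 0 in ['d', 'e', 'a', 'b'] -> ['d', 'e', 'a', 'b']
'b': index 3 in ['d', 'e', 'a', 'b'] -> ['b', 'd', 'e', 'a']
'a': index 3 in ['b', 'd', 'e', 'a'] -> ['a', 'b', 'd', 'e']
'd': index 2 in ['a', 'b', 'd', 'e'] -> ['d', 'a', 'b', 'e']
'e': index 3 in ['d', 'a', 'b', 'e'] -> ['e', 'd', 'a', 'b']
'b': index 3 in ['e', 'd', 'a', 'b'] -> ['b', 'e', 'd', 'a']
'a': index 3 in ['b', 'e', 'd', 'a'] -> ['a', 'b', 'e', 'd']


Output: [1, 1, 3, 3, 0, 3, 3, 2, 3, 3, 3]


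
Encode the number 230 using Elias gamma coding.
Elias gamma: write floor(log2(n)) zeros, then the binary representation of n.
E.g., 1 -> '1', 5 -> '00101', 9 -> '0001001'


num_bits = floor(log2(230)) + 1 = 8
leading_zeros = num_bits - 1 = 7
binary(230) = 11100110

Elias gamma(230) = '0000000' + '11100110' = 000000011100110 (15 bits)


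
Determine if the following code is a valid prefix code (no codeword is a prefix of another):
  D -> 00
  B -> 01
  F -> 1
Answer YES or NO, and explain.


Checking each pair (does one codeword prefix another?):
  D='00' vs B='01': no prefix
  D='00' vs F='1': no prefix
  B='01' vs D='00': no prefix
  B='01' vs F='1': no prefix
  F='1' vs D='00': no prefix
  F='1' vs B='01': no prefix
No violation found over all pairs.

YES -- this is a valid prefix code. No codeword is a prefix of any other codeword.


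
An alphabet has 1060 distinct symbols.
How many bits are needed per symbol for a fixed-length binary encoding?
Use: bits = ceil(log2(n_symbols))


log2(1060) = 10.0498
Bracket: 2^10 = 1024 < 1060 <= 2^11 = 2048
So ceil(log2(1060)) = 11

bits = ceil(log2(1060)) = ceil(10.0498) = 11 bits


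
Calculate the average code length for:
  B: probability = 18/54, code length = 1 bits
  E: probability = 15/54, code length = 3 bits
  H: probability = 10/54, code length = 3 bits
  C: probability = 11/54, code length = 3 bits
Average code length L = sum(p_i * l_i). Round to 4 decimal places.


Weighted contributions p_i * l_i:
  B: (18/54) * 1 = 18/54
  E: (15/54) * 3 = 45/54
  H: (10/54) * 3 = 30/54
  C: (11/54) * 3 = 33/54
Sum = (18 + 45 + 30 + 33)/54 = 126/54

L = 126/54 = 2.3333 bits/symbol


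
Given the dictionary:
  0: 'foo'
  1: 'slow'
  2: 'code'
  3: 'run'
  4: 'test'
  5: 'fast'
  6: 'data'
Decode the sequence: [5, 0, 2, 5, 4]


Look up each index in the dictionary:
  5 -> 'fast'
  0 -> 'foo'
  2 -> 'code'
  5 -> 'fast'
  4 -> 'test'

Decoded: "fast foo code fast test"


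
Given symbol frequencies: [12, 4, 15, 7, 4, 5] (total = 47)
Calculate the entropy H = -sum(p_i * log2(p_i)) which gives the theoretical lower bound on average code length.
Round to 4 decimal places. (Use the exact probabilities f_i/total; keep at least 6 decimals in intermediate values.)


Per-symbol terms -p_i * log2(p_i) with p_i = f_i/47:
  p = 12/47 = 0.255319: log2(p) = -1.969626, -p*log2(p) = 0.502883
  p = 4/47 = 0.085106: log2(p) = -3.554589, -p*log2(p) = 0.302518
  p = 15/47 = 0.319149: log2(p) = -1.647698, -p*log2(p) = 0.525861
  p = 7/47 = 0.148936: log2(p) = -2.747234, -p*log2(p) = 0.409163
  p = 4/47 = 0.085106: log2(p) = -3.554589, -p*log2(p) = 0.302518
  p = 5/47 = 0.106383: log2(p) = -3.232661, -p*log2(p) = 0.343900
H = 0.502883 + 0.302518 + 0.525861 + 0.409163 + 0.302518 + 0.343900 = 2.386843

H = 2.3868 bits/symbol


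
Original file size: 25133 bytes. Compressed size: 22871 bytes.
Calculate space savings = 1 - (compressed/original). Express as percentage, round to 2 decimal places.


ratio = compressed/original = 22871/25133 = 0.909999
savings = 1 - ratio = 1 - 0.909999 = 0.090001
as a percentage: 0.090001 * 100 = 9.0%

Space savings = 1 - 22871/25133 = 9.0%


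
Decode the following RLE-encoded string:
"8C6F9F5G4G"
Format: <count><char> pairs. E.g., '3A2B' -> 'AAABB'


Expanding each <count><char> pair:
  8C -> 'CCCCCCCC'
  6F -> 'FFFFFF'
  9F -> 'FFFFFFFFF'
  5G -> 'GGGGG'
  4G -> 'GGGG'

Decoded = CCCCCCCCFFFFFFFFFFFFFFFGGGGGGGGG


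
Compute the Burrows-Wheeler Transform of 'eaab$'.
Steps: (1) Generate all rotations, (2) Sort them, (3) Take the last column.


Rotations (sorted):
  0: $eaab -> last char: b
  1: aab$e -> last char: e
  2: ab$ea -> last char: a
  3: b$eaa -> last char: a
  4: eaab$ -> last char: $


BWT = beaa$


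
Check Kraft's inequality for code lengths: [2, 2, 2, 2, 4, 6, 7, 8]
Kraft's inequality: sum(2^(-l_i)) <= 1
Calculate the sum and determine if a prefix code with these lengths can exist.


Sum = 2^(-2) + 2^(-2) + 2^(-2) + 2^(-2) + 2^(-4) + 2^(-6) + 2^(-7) + 2^(-8)
    = 0.25 + 0.25 + 0.25 + 0.25 + 0.0625 + 0.015625 + 0.0078125 + 0.00390625
    = 279/256 = 1.08984375
Since 1.08984375 > 1, Kraft's inequality is NOT satisfied.
A prefix code with these lengths CANNOT exist.

Kraft sum = 1.08984375. Not satisfied.


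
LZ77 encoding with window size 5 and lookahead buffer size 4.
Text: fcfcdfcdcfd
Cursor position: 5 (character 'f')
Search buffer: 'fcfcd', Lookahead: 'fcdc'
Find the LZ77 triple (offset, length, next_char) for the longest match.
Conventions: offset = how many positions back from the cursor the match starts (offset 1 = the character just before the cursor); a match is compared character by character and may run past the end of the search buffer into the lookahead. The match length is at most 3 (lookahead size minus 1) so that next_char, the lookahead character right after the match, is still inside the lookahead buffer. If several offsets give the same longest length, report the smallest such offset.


Try each offset into the search buffer:
  offset=1 (pos 4, char 'd'): match length 0
  offset=2 (pos 3, char 'c'): match length 0
  offset=3 (pos 2, char 'f'): match length 3
  offset=4 (pos 1, char 'c'): match length 0
  offset=5 (pos 0, char 'f'): match length 2
Longest match has length 3 at offset 3.
next_char = character at position 5 + 3 = 8 -> 'c'

Best match: offset=3, length=3 (matching 'fcd' starting at position 2)
LZ77 triple: (3, 3, 'c')


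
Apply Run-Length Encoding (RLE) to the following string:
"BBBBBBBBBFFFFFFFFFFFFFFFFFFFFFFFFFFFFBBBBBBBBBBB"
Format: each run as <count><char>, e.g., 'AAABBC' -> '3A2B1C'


Scanning runs left to right:
  i=0: run of 'B' x 9 -> '9B'
  i=9: run of 'F' x 28 -> '28F'
  i=37: run of 'B' x 11 -> '11B'

RLE = 9B28F11B


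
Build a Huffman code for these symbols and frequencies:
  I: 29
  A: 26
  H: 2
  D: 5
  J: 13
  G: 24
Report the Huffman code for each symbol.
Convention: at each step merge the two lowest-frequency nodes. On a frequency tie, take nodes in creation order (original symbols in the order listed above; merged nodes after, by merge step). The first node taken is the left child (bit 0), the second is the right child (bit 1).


Huffman tree construction:
Step 1: Merge H(2) + D(5) = 7
Step 2: Merge (H+D)(7) + J(13) = 20
Step 3: Merge ((H+D)+J)(20) + G(24) = 44
Step 4: Merge A(26) + I(29) = 55
Step 5: Merge (((H+D)+J)+G)(44) + (A+I)(55) = 99
Read each symbol's code off the tree from the root (left child = 0, right child = 1).

Codes:
  I: 11 (length 2)
  A: 10 (length 2)
  H: 0000 (length 4)
  D: 0001 (length 4)
  J: 001 (length 3)
  G: 01 (length 2)
Average code length: 225/99 = 2.2727 bits/symbol


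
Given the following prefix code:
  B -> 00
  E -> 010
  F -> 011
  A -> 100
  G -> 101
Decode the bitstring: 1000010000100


Decoding step by step:
Bits 100 -> A
Bits 00 -> B
Bits 100 -> A
Bits 00 -> B
Bits 100 -> A


Decoded message: ABABA


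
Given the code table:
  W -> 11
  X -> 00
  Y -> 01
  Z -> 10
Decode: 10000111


Decoding:
10 -> Z
00 -> X
01 -> Y
11 -> W


Result: ZXYW


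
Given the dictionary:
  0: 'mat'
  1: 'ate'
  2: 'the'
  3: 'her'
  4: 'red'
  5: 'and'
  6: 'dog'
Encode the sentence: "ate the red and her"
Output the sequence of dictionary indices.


Look up each word in the dictionary:
  'ate' -> 1
  'the' -> 2
  'red' -> 4
  'and' -> 5
  'her' -> 3

Encoded: [1, 2, 4, 5, 3]


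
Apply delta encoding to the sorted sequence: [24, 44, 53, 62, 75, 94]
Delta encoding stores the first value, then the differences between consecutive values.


First value: 24
Deltas:
  44 - 24 = 20
  53 - 44 = 9
  62 - 53 = 9
  75 - 62 = 13
  94 - 75 = 19


Delta encoded: [24, 20, 9, 9, 13, 19]


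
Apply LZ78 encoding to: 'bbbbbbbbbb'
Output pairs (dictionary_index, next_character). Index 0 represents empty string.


LZ78 encoding steps:
Dictionary: {0: ''}
Step 1: w='' (idx 0), next='b' -> output (0, 'b'), add 'b' as idx 1
Step 2: w='b' (idx 1), next='b' -> output (1, 'b'), add 'bb' as idx 2
Step 3: w='bb' (idx 2), next='b' -> output (2, 'b'), add 'bbb' as idx 3
Step 4: w='bbb' (idx 3), next='b' -> output (3, 'b'), add 'bbbb' as idx 4


Encoded: [(0, 'b'), (1, 'b'), (2, 'b'), (3, 'b')]


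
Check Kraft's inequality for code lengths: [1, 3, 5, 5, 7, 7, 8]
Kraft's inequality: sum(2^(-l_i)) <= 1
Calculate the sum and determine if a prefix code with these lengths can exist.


Sum = 2^(-1) + 2^(-3) + 2^(-5) + 2^(-5) + 2^(-7) + 2^(-7) + 2^(-8)
    = 0.5 + 0.125 + 0.03125 + 0.03125 + 0.0078125 + 0.0078125 + 0.00390625
    = 181/256 = 0.70703125
Since 0.70703125 <= 1, Kraft's inequality IS satisfied.
A prefix code with these lengths CAN exist.

Kraft sum = 0.70703125. Satisfied.


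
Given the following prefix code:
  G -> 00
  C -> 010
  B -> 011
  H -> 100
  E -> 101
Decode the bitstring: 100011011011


Decoding step by step:
Bits 100 -> H
Bits 011 -> B
Bits 011 -> B
Bits 011 -> B


Decoded message: HBBB


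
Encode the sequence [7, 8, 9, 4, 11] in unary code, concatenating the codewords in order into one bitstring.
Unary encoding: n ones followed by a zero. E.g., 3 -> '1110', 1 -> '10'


Encode each number as n ones followed by a terminating 0:
  7 -> 11111110 (8 bits)
  8 -> 111111110 (9 bits)
  9 -> 1111111110 (10 bits)
  4 -> 11110 (5 bits)
  11 -> 111111111110 (12 bits)
Total length = 8 + 9 + 10 + 5 + 12 = 44 bits.

Unary([7, 8, 9, 4, 11]) = 11111110111111110111111111011110111111111110 (44 bits)


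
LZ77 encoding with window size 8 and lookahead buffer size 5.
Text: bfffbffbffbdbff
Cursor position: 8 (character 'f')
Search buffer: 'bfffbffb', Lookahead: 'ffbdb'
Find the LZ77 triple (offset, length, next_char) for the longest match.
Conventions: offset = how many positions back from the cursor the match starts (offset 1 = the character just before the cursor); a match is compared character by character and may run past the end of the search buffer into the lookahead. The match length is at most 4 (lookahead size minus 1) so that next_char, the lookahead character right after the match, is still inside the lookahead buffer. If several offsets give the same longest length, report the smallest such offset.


Try each offset into the search buffer:
  offset=1 (pos 7, char 'b'): match length 0
  offset=2 (pos 6, char 'f'): match length 1
  offset=3 (pos 5, char 'f'): match length 3
  offset=4 (pos 4, char 'b'): match length 0
  offset=5 (pos 3, char 'f'): match length 1
  offset=6 (pos 2, char 'f'): match length 3
  offset=7 (pos 1, char 'f'): match length 2
  offset=8 (pos 0, char 'b'): match length 0
Longest match has length 3, found at offsets 3, 6; take the smallest, offset 3.
next_char = character at position 8 + 3 = 11 -> 'd'

Best match: offset=3, length=3 (matching 'ffb' starting at position 5)
LZ77 triple: (3, 3, 'd')


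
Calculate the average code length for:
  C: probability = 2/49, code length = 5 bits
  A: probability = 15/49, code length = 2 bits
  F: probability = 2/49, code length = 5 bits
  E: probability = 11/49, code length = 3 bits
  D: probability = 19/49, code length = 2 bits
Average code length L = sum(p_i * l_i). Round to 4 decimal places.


Weighted contributions p_i * l_i:
  C: (2/49) * 5 = 10/49
  A: (15/49) * 2 = 30/49
  F: (2/49) * 5 = 10/49
  E: (11/49) * 3 = 33/49
  D: (19/49) * 2 = 38/49
Sum = (10 + 30 + 10 + 33 + 38)/49 = 121/49

L = 121/49 = 2.4694 bits/symbol


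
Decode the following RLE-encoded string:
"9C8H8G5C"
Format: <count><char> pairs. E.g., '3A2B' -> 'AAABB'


Expanding each <count><char> pair:
  9C -> 'CCCCCCCCC'
  8H -> 'HHHHHHHH'
  8G -> 'GGGGGGGG'
  5C -> 'CCCCC'

Decoded = CCCCCCCCCHHHHHHHHGGGGGGGGCCCCC


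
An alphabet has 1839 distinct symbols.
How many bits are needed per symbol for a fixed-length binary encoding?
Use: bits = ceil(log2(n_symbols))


log2(1839) = 10.8447
Bracket: 2^10 = 1024 < 1839 <= 2^11 = 2048
So ceil(log2(1839)) = 11

bits = ceil(log2(1839)) = ceil(10.8447) = 11 bits


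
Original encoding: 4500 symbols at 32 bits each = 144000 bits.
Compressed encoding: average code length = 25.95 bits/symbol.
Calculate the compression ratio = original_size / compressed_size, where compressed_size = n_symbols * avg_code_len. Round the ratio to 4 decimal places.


original_size = n_symbols * orig_bits = 4500 * 32 = 144000 bits
compressed_size = n_symbols * avg_code_len = 4500 * 25.95 = 116775.0 bits
ratio = original_size / compressed_size = 144000 / 116775.0 = 1.2331

Compression ratio = 1.2331


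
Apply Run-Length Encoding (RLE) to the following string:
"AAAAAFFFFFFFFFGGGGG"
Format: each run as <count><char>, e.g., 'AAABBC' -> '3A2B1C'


Scanning runs left to right:
  i=0: run of 'A' x 5 -> '5A'
  i=5: run of 'F' x 9 -> '9F'
  i=14: run of 'G' x 5 -> '5G'

RLE = 5A9F5G


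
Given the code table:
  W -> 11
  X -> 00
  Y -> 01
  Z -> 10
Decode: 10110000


Decoding:
10 -> Z
11 -> W
00 -> X
00 -> X


Result: ZWXX


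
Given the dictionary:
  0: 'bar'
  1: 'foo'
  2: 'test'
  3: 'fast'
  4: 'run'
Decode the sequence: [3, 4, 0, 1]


Look up each index in the dictionary:
  3 -> 'fast'
  4 -> 'run'
  0 -> 'bar'
  1 -> 'foo'

Decoded: "fast run bar foo"


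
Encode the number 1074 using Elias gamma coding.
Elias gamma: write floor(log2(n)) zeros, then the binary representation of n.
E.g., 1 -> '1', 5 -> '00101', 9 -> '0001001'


num_bits = floor(log2(1074)) + 1 = 11
leading_zeros = num_bits - 1 = 10
binary(1074) = 10000110010

Elias gamma(1074) = '0000000000' + '10000110010' = 000000000010000110010 (21 bits)


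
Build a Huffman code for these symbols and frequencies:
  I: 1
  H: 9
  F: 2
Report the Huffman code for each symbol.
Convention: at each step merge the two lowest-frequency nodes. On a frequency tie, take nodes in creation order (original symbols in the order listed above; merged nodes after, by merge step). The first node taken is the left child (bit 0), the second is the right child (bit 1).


Huffman tree construction:
Step 1: Merge I(1) + F(2) = 3
Step 2: Merge (I+F)(3) + H(9) = 12
Read each symbol's code off the tree from the root (left child = 0, right child = 1).

Codes:
  I: 00 (length 2)
  H: 1 (length 1)
  F: 01 (length 2)
Average code length: 15/12 = 1.2500 bits/symbol


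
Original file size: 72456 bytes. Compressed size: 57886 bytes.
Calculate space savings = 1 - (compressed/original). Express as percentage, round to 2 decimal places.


ratio = compressed/original = 57886/72456 = 0.798912
savings = 1 - ratio = 1 - 0.798912 = 0.201088
as a percentage: 0.201088 * 100 = 20.11%

Space savings = 1 - 57886/72456 = 20.11%


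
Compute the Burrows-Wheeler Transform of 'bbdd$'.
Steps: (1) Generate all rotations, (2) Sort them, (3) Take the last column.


Rotations (sorted):
  0: $bbdd -> last char: d
  1: bbdd$ -> last char: $
  2: bdd$b -> last char: b
  3: d$bbd -> last char: d
  4: dd$bb -> last char: b


BWT = d$bdb


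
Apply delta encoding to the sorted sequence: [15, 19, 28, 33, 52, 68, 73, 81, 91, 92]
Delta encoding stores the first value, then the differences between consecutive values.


First value: 15
Deltas:
  19 - 15 = 4
  28 - 19 = 9
  33 - 28 = 5
  52 - 33 = 19
  68 - 52 = 16
  73 - 68 = 5
  81 - 73 = 8
  91 - 81 = 10
  92 - 91 = 1


Delta encoded: [15, 4, 9, 5, 19, 16, 5, 8, 10, 1]


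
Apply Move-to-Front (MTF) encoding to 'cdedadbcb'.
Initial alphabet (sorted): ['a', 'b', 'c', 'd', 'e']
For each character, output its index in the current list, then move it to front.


MTF encoding:
'c': index 2 in ['a', 'b', 'c', 'd', 'e'] -> ['c', 'a', 'b', 'd', 'e']
'd': index 3 in ['c', 'a', 'b', 'd', 'e'] -> ['d', 'c', 'a', 'b', 'e']
'e': index 4 in ['d', 'c', 'a', 'b', 'e'] -> ['e', 'd', 'c', 'a', 'b']
'd': index 1 in ['e', 'd', 'c', 'a', 'b'] -> ['d', 'e', 'c', 'a', 'b']
'a': index 3 in ['d', 'e', 'c', 'a', 'b'] -> ['a', 'd', 'e', 'c', 'b']
'd': index 1 in ['a', 'd', 'e', 'c', 'b'] -> ['d', 'a', 'e', 'c', 'b']
'b': index 4 in ['d', 'a', 'e', 'c', 'b'] -> ['b', 'd', 'a', 'e', 'c']
'c': index 4 in ['b', 'd', 'a', 'e', 'c'] -> ['c', 'b', 'd', 'a', 'e']
'b': index 1 in ['c', 'b', 'd', 'a', 'e'] -> ['b', 'c', 'd', 'a', 'e']


Output: [2, 3, 4, 1, 3, 1, 4, 4, 1]


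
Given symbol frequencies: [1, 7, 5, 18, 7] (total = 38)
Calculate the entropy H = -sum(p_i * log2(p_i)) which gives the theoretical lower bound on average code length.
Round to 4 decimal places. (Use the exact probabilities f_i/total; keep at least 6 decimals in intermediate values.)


Per-symbol terms -p_i * log2(p_i) with p_i = f_i/38:
  p = 1/38 = 0.026316: log2(p) = -5.247928, -p*log2(p) = 0.138103
  p = 7/38 = 0.184211: log2(p) = -2.440573, -p*log2(p) = 0.449579
  p = 5/38 = 0.131579: log2(p) = -2.925999, -p*log2(p) = 0.385000
  p = 18/38 = 0.473684: log2(p) = -1.078003, -p*log2(p) = 0.510633
  p = 7/38 = 0.184211: log2(p) = -2.440573, -p*log2(p) = 0.449579
H = 0.138103 + 0.449579 + 0.385000 + 0.510633 + 0.449579 = 1.932894

H = 1.9329 bits/symbol


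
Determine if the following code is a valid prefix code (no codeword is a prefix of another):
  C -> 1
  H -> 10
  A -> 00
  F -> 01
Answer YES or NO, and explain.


Checking each pair (does one codeword prefix another?):
  C='1' vs H='10': prefix -- VIOLATION

NO -- this is NOT a valid prefix code. C (1) is a prefix of H (10).


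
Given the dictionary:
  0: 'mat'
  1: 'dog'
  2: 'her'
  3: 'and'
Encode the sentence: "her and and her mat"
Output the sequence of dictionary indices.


Look up each word in the dictionary:
  'her' -> 2
  'and' -> 3
  'and' -> 3
  'her' -> 2
  'mat' -> 0

Encoded: [2, 3, 3, 2, 0]


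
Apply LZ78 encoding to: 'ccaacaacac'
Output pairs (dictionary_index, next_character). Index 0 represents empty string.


LZ78 encoding steps:
Dictionary: {0: ''}
Step 1: w='' (idx 0), next='c' -> output (0, 'c'), add 'c' as idx 1
Step 2: w='c' (idx 1), next='a' -> output (1, 'a'), add 'ca' as idx 2
Step 3: w='' (idx 0), next='a' -> output (0, 'a'), add 'a' as idx 3
Step 4: w='ca' (idx 2), next='a' -> output (2, 'a'), add 'caa' as idx 4
Step 5: w='ca' (idx 2), next='c' -> output (2, 'c'), add 'cac' as idx 5


Encoded: [(0, 'c'), (1, 'a'), (0, 'a'), (2, 'a'), (2, 'c')]


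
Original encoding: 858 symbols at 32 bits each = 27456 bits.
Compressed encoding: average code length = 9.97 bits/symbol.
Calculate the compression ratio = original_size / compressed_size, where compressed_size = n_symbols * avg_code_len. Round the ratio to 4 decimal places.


original_size = n_symbols * orig_bits = 858 * 32 = 27456 bits
compressed_size = n_symbols * avg_code_len = 858 * 9.97 = 8554.26 bits
ratio = original_size / compressed_size = 27456 / 8554.26 = 3.2096

Compression ratio = 3.2096


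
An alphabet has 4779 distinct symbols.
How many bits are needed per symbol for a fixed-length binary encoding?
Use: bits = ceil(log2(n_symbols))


log2(4779) = 12.2225
Bracket: 2^12 = 4096 < 4779 <= 2^13 = 8192
So ceil(log2(4779)) = 13

bits = ceil(log2(4779)) = ceil(12.2225) = 13 bits


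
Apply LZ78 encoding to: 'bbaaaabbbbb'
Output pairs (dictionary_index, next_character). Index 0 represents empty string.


LZ78 encoding steps:
Dictionary: {0: ''}
Step 1: w='' (idx 0), next='b' -> output (0, 'b'), add 'b' as idx 1
Step 2: w='b' (idx 1), next='a' -> output (1, 'a'), add 'ba' as idx 2
Step 3: w='' (idx 0), next='a' -> output (0, 'a'), add 'a' as idx 3
Step 4: w='a' (idx 3), next='a' -> output (3, 'a'), add 'aa' as idx 4
Step 5: w='b' (idx 1), next='b' -> output (1, 'b'), add 'bb' as idx 5
Step 6: w='bb' (idx 5), next='b' -> output (5, 'b'), add 'bbb' as idx 6


Encoded: [(0, 'b'), (1, 'a'), (0, 'a'), (3, 'a'), (1, 'b'), (5, 'b')]


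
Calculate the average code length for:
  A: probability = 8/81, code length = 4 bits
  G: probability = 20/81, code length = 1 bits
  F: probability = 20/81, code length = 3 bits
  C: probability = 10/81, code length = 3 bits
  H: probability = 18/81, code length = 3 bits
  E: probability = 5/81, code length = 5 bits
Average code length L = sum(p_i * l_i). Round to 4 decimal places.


Weighted contributions p_i * l_i:
  A: (8/81) * 4 = 32/81
  G: (20/81) * 1 = 20/81
  F: (20/81) * 3 = 60/81
  C: (10/81) * 3 = 30/81
  H: (18/81) * 3 = 54/81
  E: (5/81) * 5 = 25/81
Sum = (32 + 20 + 60 + 30 + 54 + 25)/81 = 221/81

L = 221/81 = 2.7284 bits/symbol


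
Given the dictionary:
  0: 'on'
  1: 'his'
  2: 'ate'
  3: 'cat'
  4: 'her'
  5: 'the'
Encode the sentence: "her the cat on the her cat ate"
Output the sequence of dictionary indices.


Look up each word in the dictionary:
  'her' -> 4
  'the' -> 5
  'cat' -> 3
  'on' -> 0
  'the' -> 5
  'her' -> 4
  'cat' -> 3
  'ate' -> 2

Encoded: [4, 5, 3, 0, 5, 4, 3, 2]


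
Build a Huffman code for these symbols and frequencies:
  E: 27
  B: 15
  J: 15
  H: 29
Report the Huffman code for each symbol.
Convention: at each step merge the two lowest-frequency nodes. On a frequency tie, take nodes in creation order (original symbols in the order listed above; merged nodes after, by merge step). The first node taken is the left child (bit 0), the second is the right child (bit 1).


Huffman tree construction:
Step 1: Merge B(15) + J(15) = 30
Step 2: Merge E(27) + H(29) = 56
Step 3: Merge (B+J)(30) + (E+H)(56) = 86
Read each symbol's code off the tree from the root (left child = 0, right child = 1).

Codes:
  E: 10 (length 2)
  B: 00 (length 2)
  J: 01 (length 2)
  H: 11 (length 2)
Average code length: 172/86 = 2.0000 bits/symbol


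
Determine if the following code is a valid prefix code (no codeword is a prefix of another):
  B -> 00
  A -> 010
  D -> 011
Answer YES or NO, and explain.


Checking each pair (does one codeword prefix another?):
  B='00' vs A='010': no prefix
  B='00' vs D='011': no prefix
  A='010' vs B='00': no prefix
  A='010' vs D='011': no prefix
  D='011' vs B='00': no prefix
  D='011' vs A='010': no prefix
No violation found over all pairs.

YES -- this is a valid prefix code. No codeword is a prefix of any other codeword.


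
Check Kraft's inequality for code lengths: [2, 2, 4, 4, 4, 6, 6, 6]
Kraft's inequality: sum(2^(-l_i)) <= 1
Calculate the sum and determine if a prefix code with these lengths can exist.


Sum = 2^(-2) + 2^(-2) + 2^(-4) + 2^(-4) + 2^(-4) + 2^(-6) + 2^(-6) + 2^(-6)
    = 0.25 + 0.25 + 0.0625 + 0.0625 + 0.0625 + 0.015625 + 0.015625 + 0.015625
    = 47/64 = 0.734375
Since 0.734375 <= 1, Kraft's inequality IS satisfied.
A prefix code with these lengths CAN exist.

Kraft sum = 0.734375. Satisfied.


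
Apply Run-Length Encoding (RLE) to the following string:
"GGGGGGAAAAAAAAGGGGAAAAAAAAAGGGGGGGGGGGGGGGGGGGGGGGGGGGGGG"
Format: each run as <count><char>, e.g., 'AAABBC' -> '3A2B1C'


Scanning runs left to right:
  i=0: run of 'G' x 6 -> '6G'
  i=6: run of 'A' x 8 -> '8A'
  i=14: run of 'G' x 4 -> '4G'
  i=18: run of 'A' x 9 -> '9A'
  i=27: run of 'G' x 30 -> '30G'

RLE = 6G8A4G9A30G


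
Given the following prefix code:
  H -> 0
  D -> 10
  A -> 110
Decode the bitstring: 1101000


Decoding step by step:
Bits 110 -> A
Bits 10 -> D
Bits 0 -> H
Bits 0 -> H


Decoded message: ADHH


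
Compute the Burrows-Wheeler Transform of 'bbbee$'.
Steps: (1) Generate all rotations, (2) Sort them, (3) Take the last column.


Rotations (sorted):
  0: $bbbee -> last char: e
  1: bbbee$ -> last char: $
  2: bbee$b -> last char: b
  3: bee$bb -> last char: b
  4: e$bbbe -> last char: e
  5: ee$bbb -> last char: b


BWT = e$bbeb


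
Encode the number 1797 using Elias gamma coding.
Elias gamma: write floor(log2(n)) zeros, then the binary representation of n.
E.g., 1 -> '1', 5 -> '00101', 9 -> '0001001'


num_bits = floor(log2(1797)) + 1 = 11
leading_zeros = num_bits - 1 = 10
binary(1797) = 11100000101

Elias gamma(1797) = '0000000000' + '11100000101' = 000000000011100000101 (21 bits)


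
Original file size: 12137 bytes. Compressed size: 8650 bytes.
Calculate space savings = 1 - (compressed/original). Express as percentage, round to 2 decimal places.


ratio = compressed/original = 8650/12137 = 0.712697
savings = 1 - ratio = 1 - 0.712697 = 0.287303
as a percentage: 0.287303 * 100 = 28.73%

Space savings = 1 - 8650/12137 = 28.73%


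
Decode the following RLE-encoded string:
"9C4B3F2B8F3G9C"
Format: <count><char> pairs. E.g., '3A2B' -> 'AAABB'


Expanding each <count><char> pair:
  9C -> 'CCCCCCCCC'
  4B -> 'BBBB'
  3F -> 'FFF'
  2B -> 'BB'
  8F -> 'FFFFFFFF'
  3G -> 'GGG'
  9C -> 'CCCCCCCCC'

Decoded = CCCCCCCCCBBBBFFFBBFFFFFFFFGGGCCCCCCCCC


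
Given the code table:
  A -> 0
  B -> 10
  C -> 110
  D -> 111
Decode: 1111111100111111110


Decoding:
111 -> D
111 -> D
110 -> C
0 -> A
111 -> D
111 -> D
110 -> C


Result: DDCADDC


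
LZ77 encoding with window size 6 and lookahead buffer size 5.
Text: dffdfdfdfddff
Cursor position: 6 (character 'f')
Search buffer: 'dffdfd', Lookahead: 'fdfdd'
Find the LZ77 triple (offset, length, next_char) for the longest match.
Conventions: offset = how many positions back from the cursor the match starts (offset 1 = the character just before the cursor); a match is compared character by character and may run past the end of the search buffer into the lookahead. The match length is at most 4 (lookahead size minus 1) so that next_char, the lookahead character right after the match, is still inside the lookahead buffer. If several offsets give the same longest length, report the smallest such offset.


Try each offset into the search buffer:
  offset=1 (pos 5, char 'd'): match length 0
  offset=2 (pos 4, char 'f'): match length 4
  offset=3 (pos 3, char 'd'): match length 0
  offset=4 (pos 2, char 'f'): match length 4
  offset=5 (pos 1, char 'f'): match length 1
  offset=6 (pos 0, char 'd'): match length 0
Longest match has length 4, found at offsets 2, 4; take the smallest, offset 2.
next_char = character at position 6 + 4 = 10 -> 'd'

Best match: offset=2, length=4 (matching 'fdfd' starting at position 4)
LZ77 triple: (2, 4, 'd')


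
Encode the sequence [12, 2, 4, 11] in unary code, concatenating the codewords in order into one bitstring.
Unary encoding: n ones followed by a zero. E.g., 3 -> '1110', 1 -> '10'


Encode each number as n ones followed by a terminating 0:
  12 -> 1111111111110 (13 bits)
  2 -> 110 (3 bits)
  4 -> 11110 (5 bits)
  11 -> 111111111110 (12 bits)
Total length = 13 + 3 + 5 + 12 = 33 bits.

Unary([12, 2, 4, 11]) = 111111111111011011110111111111110 (33 bits)


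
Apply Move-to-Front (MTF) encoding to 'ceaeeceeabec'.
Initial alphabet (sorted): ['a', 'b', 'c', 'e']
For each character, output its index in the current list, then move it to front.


MTF encoding:
'c': index 2 in ['a', 'b', 'c', 'e'] -> ['c', 'a', 'b', 'e']
'e': index 3 in ['c', 'a', 'b', 'e'] -> ['e', 'c', 'a', 'b']
'a': index 2 in ['e', 'c', 'a', 'b'] -> ['a', 'e', 'c', 'b']
'e': index 1 in ['a', 'e', 'c', 'b'] -> ['e', 'a', 'c', 'b']
'e': index 0 in ['e', 'a', 'c', 'b'] -> ['e', 'a', 'c', 'b']
'c': index 2 in ['e', 'a', 'c', 'b'] -> ['c', 'e', 'a', 'b']
'e': index 1 in ['c', 'e', 'a', 'b'] -> ['e', 'c', 'a', 'b']
'e': index 0 in ['e', 'c', 'a', 'b'] -> ['e', 'c', 'a', 'b']
'a': index 2 in ['e', 'c', 'a', 'b'] -> ['a', 'e', 'c', 'b']
'b': index 3 in ['a', 'e', 'c', 'b'] -> ['b', 'a', 'e', 'c']
'e': index 2 in ['b', 'a', 'e', 'c'] -> ['e', 'b', 'a', 'c']
'c': index 3 in ['e', 'b', 'a', 'c'] -> ['c', 'e', 'b', 'a']


Output: [2, 3, 2, 1, 0, 2, 1, 0, 2, 3, 2, 3]


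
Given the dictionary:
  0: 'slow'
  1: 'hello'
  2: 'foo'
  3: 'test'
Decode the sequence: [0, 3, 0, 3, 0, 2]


Look up each index in the dictionary:
  0 -> 'slow'
  3 -> 'test'
  0 -> 'slow'
  3 -> 'test'
  0 -> 'slow'
  2 -> 'foo'

Decoded: "slow test slow test slow foo"


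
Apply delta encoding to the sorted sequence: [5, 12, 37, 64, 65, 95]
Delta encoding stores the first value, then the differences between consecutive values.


First value: 5
Deltas:
  12 - 5 = 7
  37 - 12 = 25
  64 - 37 = 27
  65 - 64 = 1
  95 - 65 = 30


Delta encoded: [5, 7, 25, 27, 1, 30]


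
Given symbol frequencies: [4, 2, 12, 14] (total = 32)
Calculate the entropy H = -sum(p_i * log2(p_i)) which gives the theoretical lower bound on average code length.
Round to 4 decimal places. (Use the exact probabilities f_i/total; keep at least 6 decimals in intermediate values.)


Per-symbol terms -p_i * log2(p_i) with p_i = f_i/32:
  p = 4/32 = 0.125000: log2(p) = -3.000000, -p*log2(p) = 0.375000
  p = 2/32 = 0.062500: log2(p) = -4.000000, -p*log2(p) = 0.250000
  p = 12/32 = 0.375000: log2(p) = -1.415037, -p*log2(p) = 0.530639
  p = 14/32 = 0.437500: log2(p) = -1.192645, -p*log2(p) = 0.521782
H = 0.375000 + 0.250000 + 0.530639 + 0.521782 = 1.677421

H = 1.6774 bits/symbol


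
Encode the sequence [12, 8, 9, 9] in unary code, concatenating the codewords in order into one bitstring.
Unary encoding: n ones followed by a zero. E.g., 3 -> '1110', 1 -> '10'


Encode each number as n ones followed by a terminating 0:
  12 -> 1111111111110 (13 bits)
  8 -> 111111110 (9 bits)
  9 -> 1111111110 (10 bits)
  9 -> 1111111110 (10 bits)
Total length = 13 + 9 + 10 + 10 = 42 bits.

Unary([12, 8, 9, 9]) = 111111111111011111111011111111101111111110 (42 bits)


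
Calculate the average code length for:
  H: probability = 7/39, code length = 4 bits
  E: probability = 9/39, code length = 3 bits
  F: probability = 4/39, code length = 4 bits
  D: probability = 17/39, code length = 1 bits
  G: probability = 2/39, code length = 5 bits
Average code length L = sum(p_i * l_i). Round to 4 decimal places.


Weighted contributions p_i * l_i:
  H: (7/39) * 4 = 28/39
  E: (9/39) * 3 = 27/39
  F: (4/39) * 4 = 16/39
  D: (17/39) * 1 = 17/39
  G: (2/39) * 5 = 10/39
Sum = (28 + 27 + 16 + 17 + 10)/39 = 98/39

L = 98/39 = 2.5128 bits/symbol


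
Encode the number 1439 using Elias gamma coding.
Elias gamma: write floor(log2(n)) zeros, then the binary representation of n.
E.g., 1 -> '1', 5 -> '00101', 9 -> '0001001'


num_bits = floor(log2(1439)) + 1 = 11
leading_zeros = num_bits - 1 = 10
binary(1439) = 10110011111

Elias gamma(1439) = '0000000000' + '10110011111' = 000000000010110011111 (21 bits)
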